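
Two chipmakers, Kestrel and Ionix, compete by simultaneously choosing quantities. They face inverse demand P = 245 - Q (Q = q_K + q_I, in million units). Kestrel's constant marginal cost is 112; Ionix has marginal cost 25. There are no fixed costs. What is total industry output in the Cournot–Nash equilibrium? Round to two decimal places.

117.67

Kestrel's profit: π_K = (245 - Q)q_K - (112q_K). Setting ∂π_K/∂q_K = 0: 133 - 2q_K - (q_I) = 0.
Ionix's first-order condition: 220 - 2q_I - (q_K) = 0.
So q_K = (133 - q_I)/2 and q_I = (220 - q_K)/2.
Substituting one into the other gives q_K = 46/3 and q_I = 307/3.
Total output Q = 46/3 + 307/3 = 353/3.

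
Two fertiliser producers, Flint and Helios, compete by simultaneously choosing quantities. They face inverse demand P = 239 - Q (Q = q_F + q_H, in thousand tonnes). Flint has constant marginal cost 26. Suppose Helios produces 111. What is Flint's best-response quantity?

With the rival's output fixed at 111, Flint's profit is π_F = (239 - 111 - q_F)q_F - (26q_F) = (128 - q_F)q_F - (26q_F).
∂π_F/∂q_F = 102 - 2q_F = 0, so q_F = 51.

51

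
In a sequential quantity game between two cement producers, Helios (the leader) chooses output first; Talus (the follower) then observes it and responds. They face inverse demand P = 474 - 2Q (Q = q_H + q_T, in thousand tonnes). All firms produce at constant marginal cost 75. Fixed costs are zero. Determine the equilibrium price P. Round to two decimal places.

The follower Talus best-responds to any q_H: π_T = (474 - 2Q)q_T - 75q_T.
Follower FOC: 399 - 2q_H - 4q_T = 0, so q_T(q_H) = (399 - 2q_H)/4.
Helios substitutes q_T(q_H) into its own profit: π_H = q_H(474 - 2q_H - (399 - 2q_H)/2) - 75q_H = (549/2 - q_H)q_H - 75q_H.
Leader FOC: 399/2 - 2q_H = 0, so q_H = 399/4.
Then q_T = (399 - 2·(399/4))/4 = 399/8.
Total output Q = 1197/8, so price P = 474 - 2·(1197/8) = 699/4.

174.75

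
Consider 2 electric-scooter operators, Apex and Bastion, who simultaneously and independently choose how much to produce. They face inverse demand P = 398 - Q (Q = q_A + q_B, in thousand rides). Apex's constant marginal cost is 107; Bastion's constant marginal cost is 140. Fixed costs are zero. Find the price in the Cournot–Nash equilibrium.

Apex's profit: π_A = (398 - Q)q_A - (107q_A). Setting ∂π_A/∂q_A = 0: 291 - 2q_A - (q_B) = 0.
Bastion's profit: π_B = (398 - Q)q_B - (140q_B). Setting ∂π_B/∂q_B = 0: 258 - 2q_B - (q_A) = 0.
So q_A = (291 - q_B)/2 and q_B = (258 - q_A)/2.
Substituting one into the other gives q_A = 108 and q_B = 75.
Total output Q = 183, so price P = 398 - 183 = 215.

215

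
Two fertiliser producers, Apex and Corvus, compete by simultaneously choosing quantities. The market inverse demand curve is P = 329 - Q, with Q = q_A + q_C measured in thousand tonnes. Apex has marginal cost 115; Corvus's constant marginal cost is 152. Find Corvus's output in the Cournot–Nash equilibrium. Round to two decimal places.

Apex's profit: π_A = (329 - Q)q_A - (115q_A). Setting ∂π_A/∂q_A = 0: 214 - 2q_A - (q_C) = 0.
Corvus's first-order condition: 177 - 2q_C - (q_A) = 0.
Best responses: q_A = (214 - q_C)/2, q_C = (177 - q_A)/2.
Solving the pair: q_A = 251/3, q_C = 140/3.

46.67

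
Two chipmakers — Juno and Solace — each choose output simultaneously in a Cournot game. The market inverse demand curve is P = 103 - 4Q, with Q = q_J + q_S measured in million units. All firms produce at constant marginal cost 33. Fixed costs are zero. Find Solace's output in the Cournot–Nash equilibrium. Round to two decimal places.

5.83

Each firm earns π_i = (103 - 4Q)q_i - 33q_i.
Setting ∂π_i/∂q_i = 0 with rivals' quantities fixed: 70 - 8q_i - 4q_j = 0.
With identical firms every q_j equals q_i, so q_j = q_i and 70 = 12q_i, giving q_i = 35/6.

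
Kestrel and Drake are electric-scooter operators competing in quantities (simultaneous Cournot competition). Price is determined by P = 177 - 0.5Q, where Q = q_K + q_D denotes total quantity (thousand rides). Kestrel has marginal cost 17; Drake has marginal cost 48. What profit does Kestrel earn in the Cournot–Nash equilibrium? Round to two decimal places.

Kestrel's profit: π_K = (177 - 0.5Q)q_K - (17q_K). Setting ∂π_K/∂q_K = 0: 160 - q_K - (1/2)(q_D) = 0.
Drake's profit: π_D = (177 - 0.5Q)q_D - (48q_D). Setting ∂π_D/∂q_D = 0: 129 - q_D - (1/2)(q_K) = 0.
Rearranging gives the reaction functions q_K = (160 - (1/2)q_D) and q_D = (129 - (1/2)q_K).
Solving the pair: q_K = 382/3, q_D = 196/3.
Price P = 177 - (1/2)·(578/3) = 242/3.
Kestrel's profit: (242/3 - 17)·(382/3) = 8106.8889.

8106.89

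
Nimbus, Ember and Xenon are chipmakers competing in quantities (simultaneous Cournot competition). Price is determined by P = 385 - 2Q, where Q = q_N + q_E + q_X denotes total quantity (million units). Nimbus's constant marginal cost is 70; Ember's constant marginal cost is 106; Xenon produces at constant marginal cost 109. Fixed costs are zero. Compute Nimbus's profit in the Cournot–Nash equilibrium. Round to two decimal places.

4753.13

Nimbus's profit: π_N = (385 - 2Q)q_N - (70q_N). Setting ∂π_N/∂q_N = 0: 315 - 4q_N - 2(q_E + q_X) = 0.
Ember's first-order condition: 279 - 4q_E - 2(q_N + q_X) = 0.
Xenon's profit: π_X = (385 - 2Q)q_X - (109q_X). Setting ∂π_X/∂q_X = 0: 276 - 4q_X - 2(q_N + q_E) = 0.
Summing all 3 equations gives 870 − 8Q = 0, hence Q = 435/4.
Back-substituting: q_N = (315 − 435/2)/2 = 195/4, q_E = (279 − 435/2)/2 = 123/4, q_X = (276 − 435/2)/2 = 117/4.
Price P = 385 - 2·(435/4) = 335/2.
Nimbus's profit: (335/2 - 70)·(195/4) = 4753.1250.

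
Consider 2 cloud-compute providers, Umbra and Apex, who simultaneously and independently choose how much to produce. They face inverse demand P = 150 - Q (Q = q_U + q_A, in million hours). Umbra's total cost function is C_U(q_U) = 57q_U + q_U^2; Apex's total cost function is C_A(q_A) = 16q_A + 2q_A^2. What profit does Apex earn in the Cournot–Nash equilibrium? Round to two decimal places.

Umbra's profit: π_U = (150 - Q)q_U - (57q_U + q_U²). Setting ∂π_U/∂q_U = 0: 93 - 4q_U - (q_A) = 0.
Apex's profit: π_A = (150 - Q)q_A - (16q_A + 2q_A²). Setting ∂π_A/∂q_A = 0: 134 - 6q_A - (q_U) = 0.
So q_U = (93 - q_A)/4 and q_A = (134 - q_U)/6.
Substituting one into the other gives q_U = 424/23 and q_A = 443/23.
Price P = 150 - 867/23 = 112.3043.
Apex's profit: 112.3043·(443/23) - 16·(443/23) - 2(443/23)² = 1112.9433.

1112.94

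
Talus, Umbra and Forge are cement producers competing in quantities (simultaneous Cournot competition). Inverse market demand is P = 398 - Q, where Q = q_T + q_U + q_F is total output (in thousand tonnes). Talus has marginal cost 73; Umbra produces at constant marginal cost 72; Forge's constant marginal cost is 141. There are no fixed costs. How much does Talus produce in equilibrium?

98

Talus's profit: π_T = (398 - Q)q_T - (73q_T). Setting ∂π_T/∂q_T = 0: 325 - 2q_T - (q_U + q_F) = 0.
Umbra's profit: π_U = (398 - Q)q_U - (72q_U). Setting ∂π_U/∂q_U = 0: 326 - 2q_U - (q_T + q_F) = 0.
Forge's first-order condition: 257 - 2q_F - (q_T + q_U) = 0.
Adding the 3 first-order conditions: 908 − 4Q = 0, so Q = 227.
Back-substituting: q_T = (325 − 227) = 98, q_U = (326 − 227) = 99, q_F = (257 − 227) = 30.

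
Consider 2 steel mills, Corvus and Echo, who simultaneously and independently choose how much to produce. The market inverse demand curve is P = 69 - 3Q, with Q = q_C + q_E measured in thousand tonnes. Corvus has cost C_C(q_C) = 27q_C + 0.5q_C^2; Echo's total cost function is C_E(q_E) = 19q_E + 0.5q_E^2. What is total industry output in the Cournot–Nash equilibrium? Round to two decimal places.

9.20

Corvus's profit: π_C = (69 - 3Q)q_C - (27q_C + (1/2)q_C²). Setting ∂π_C/∂q_C = 0: 42 - 7q_C - 3(q_E) = 0.
Echo's profit: π_E = (69 - 3Q)q_E - (19q_E + (1/2)q_E²). Setting ∂π_E/∂q_E = 0: 50 - 7q_E - 3(q_C) = 0.
Best responses: q_C = (42 - 3q_E)/7, q_E = (50 - 3q_C)/7.
Substituting one into the other gives q_C = 18/5 and q_E = 28/5.
Total output Q = 18/5 + 28/5 = 46/5.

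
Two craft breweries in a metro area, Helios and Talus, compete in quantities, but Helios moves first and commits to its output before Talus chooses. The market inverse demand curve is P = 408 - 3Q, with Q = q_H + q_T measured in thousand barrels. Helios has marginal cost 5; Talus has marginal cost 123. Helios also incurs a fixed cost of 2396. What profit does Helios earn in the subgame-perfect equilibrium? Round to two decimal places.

8914.04

Solve by backward induction. Given q_H, the follower Talus maximises π_T = (408 - 3q_H - 3q_T)q_T - 123q_T.
Setting the follower's marginal profit to zero, 285 - 3q_H - 6q_T = 0, i.e. q_T = (285 - 3q_H)/6.
Helios substitutes q_T(q_H) into its own profit: π_H = q_H(408 - 3q_H - (285 - 3q_H)/2) - 5q_H = (531/2 - (3/2)q_H)q_H - 5q_H.
Maximising: ∂π_H/∂q_H = 521/2 - 3q_H = 0, giving q_H = 521/6.
Then q_T = (285 - 3·(521/6))/6 = 49/12.
Price P = 408 - 3·(1091/12) = 541/4.
Helios's profit: (541/4 - 5)·(521/6) - 2396 = 8914.0417.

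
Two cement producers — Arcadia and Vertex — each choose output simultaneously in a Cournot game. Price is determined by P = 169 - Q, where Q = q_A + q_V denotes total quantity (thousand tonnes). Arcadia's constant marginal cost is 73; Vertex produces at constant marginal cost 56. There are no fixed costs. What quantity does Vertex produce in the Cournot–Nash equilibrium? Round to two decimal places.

43.33

Arcadia's profit: π_A = (169 - Q)q_A - (73q_A). Setting ∂π_A/∂q_A = 0: 96 - 2q_A - (q_V) = 0.
Vertex's profit: π_V = (169 - Q)q_V - (56q_V). Setting ∂π_V/∂q_V = 0: 113 - 2q_V - (q_A) = 0.
So q_A = (96 - q_V)/2 and q_V = (113 - q_A)/2.
Solving the pair: q_A = 79/3, q_V = 130/3.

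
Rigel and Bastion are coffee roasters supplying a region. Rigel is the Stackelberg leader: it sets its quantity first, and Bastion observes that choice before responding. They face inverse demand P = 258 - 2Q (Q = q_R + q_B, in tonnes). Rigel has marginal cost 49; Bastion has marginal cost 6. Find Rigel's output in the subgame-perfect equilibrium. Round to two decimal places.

Solve by backward induction. Given q_R, the follower Bastion maximises π_B = (258 - 2q_R - 2q_B)q_B - 6q_B.
Follower FOC: 252 - 2q_R - 4q_B = 0, so q_B(q_R) = (252 - 2q_R)/4.
The leader anticipates this reaction. Substituting into P = 258 - 2Q gives P = 132 - q_R, so π_R = (132 - q_R)q_R - 49q_R.
The leader's first-order condition 83 - 2q_R = 0 yields q_R = 83/2.
Then q_B = (252 - 2·(83/2))/4 = 169/4.

41.50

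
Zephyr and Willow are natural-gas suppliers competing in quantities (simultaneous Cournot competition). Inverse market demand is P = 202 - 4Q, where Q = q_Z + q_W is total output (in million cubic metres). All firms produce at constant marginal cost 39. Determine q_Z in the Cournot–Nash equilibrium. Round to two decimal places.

Each firm earns π_i = (202 - 4Q)q_i - 39q_i.
First-order condition (treating rivals' output as given): 163 - 8q_i - 4q_j = 0.
With identical firms every q_j equals q_i, so q_j = q_i and 163 = 12q_i, giving q_i = 163/12.

13.58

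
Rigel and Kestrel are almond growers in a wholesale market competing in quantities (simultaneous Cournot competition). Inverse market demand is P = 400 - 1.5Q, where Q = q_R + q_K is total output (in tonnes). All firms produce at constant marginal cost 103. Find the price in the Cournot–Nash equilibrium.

202

Each firm earns π_i = (400 - 1.5Q)q_i - 103q_i.
Setting ∂π_i/∂q_i = 0 with rivals' quantities fixed: 297 - 3q_i - (3/2)q_j = 0.
With identical firms every q_j equals q_i, so q_j = q_i and 297 = (9/2)q_i, giving q_i = 66.
Total output Q = 132, so price P = 400 - (3/2)·132 = 202.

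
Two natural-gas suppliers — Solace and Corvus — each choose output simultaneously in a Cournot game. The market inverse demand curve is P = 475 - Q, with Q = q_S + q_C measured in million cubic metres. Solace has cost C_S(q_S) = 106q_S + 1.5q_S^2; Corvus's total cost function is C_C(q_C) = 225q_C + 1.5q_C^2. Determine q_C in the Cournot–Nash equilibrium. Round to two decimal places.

Solace's profit: π_S = (475 - Q)q_S - (106q_S + (3/2)q_S²). Setting ∂π_S/∂q_S = 0: 369 - 5q_S - (q_C) = 0.
Corvus's first-order condition: 250 - 5q_C - (q_S) = 0.
Best responses: q_S = (369 - q_C)/5, q_C = (250 - q_S)/5.
Solving the pair: q_S = 1595/24, q_C = 881/24.

36.71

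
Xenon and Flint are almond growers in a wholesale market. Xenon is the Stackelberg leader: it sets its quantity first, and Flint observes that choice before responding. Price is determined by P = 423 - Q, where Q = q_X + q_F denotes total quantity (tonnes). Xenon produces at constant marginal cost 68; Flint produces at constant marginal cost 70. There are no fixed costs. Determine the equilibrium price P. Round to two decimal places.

157.25

The follower Flint best-responds to any q_X: π_F = (423 - Q)q_F - 70q_F.
Follower FOC: 353 - q_X - 2q_F = 0, so q_F(q_X) = (353 - q_X)/2.
Xenon substitutes q_F(q_X) into its own profit: π_X = q_X(423 - q_X - (353 - q_X)/2) - 68q_X = (493/2 - (1/2)q_X)q_X - 68q_X.
Leader FOC: 357/2 - q_X = 0, so q_X = 357/2.
Then q_F = (353 - 357/2)/2 = 349/4.
Total output Q = 1063/4, so price P = 423 - 1063/4 = 629/4.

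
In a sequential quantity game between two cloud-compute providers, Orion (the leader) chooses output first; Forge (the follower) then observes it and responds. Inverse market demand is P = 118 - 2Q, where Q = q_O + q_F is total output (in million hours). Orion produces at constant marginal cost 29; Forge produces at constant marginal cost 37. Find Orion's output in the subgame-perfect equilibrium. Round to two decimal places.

The follower Forge best-responds to any q_O: π_F = (118 - 2Q)q_F - 37q_F.
Setting the follower's marginal profit to zero, 81 - 2q_O - 4q_F = 0, i.e. q_F = (81 - 2q_O)/4.
Orion substitutes q_F(q_O) into its own profit: π_O = q_O(118 - 2q_O - (81 - 2q_O)/2) - 29q_O = (155/2 - q_O)q_O - 29q_O.
Maximising: ∂π_O/∂q_O = 97/2 - 2q_O = 0, giving q_O = 97/4.
Then q_F = (81 - 2·(97/4))/4 = 65/8.

24.25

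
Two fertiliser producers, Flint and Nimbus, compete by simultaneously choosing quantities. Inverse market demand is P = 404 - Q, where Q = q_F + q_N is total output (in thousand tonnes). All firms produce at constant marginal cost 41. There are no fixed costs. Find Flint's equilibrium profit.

14641

A representative firm's profit is π_i = q_i(404 - Q) - 41q_i.
Setting ∂π_i/∂q_i = 0 with rivals' quantities fixed: 363 - 2q_i - q_j = 0.
By symmetry each firm produces the same amount; substituting q_j = q_i yields q_i = 363/3 = 121.
Price P = 404 - 242 = 162.
Flint's profit: (162 - 41)·121 = 14641.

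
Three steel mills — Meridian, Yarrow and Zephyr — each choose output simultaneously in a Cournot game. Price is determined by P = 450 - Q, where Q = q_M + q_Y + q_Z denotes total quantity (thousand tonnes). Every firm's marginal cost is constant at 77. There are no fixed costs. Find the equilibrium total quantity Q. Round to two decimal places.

279.75

A representative firm's profit is π_i = q_i(450 - Q) - 77q_i.
Setting ∂π_i/∂q_i = 0 with rivals' quantities fixed: 373 - 2q_i - Σ_{j≠i} q_j = 0.
By symmetry each firm produces the same amount; substituting Σ_{j≠i} q_j = 2q_i yields q_i = 373/4.
Total output Q = 373/4 + 373/4 + 373/4 = 1119/4.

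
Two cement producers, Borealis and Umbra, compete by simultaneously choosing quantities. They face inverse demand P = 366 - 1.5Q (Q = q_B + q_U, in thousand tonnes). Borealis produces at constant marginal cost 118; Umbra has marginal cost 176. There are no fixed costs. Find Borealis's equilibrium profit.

Borealis's profit: π_B = (366 - 1.5Q)q_B - (118q_B). Setting ∂π_B/∂q_B = 0: 248 - 3q_B - (3/2)(q_U) = 0.
Umbra's profit: π_U = (366 - 1.5Q)q_U - (176q_U). Setting ∂π_U/∂q_U = 0: 190 - 3q_U - (3/2)(q_B) = 0.
Rearranging gives the reaction functions q_B = (248 - (3/2)q_U)/3 and q_U = (190 - (3/2)q_B)/3.
Solving the pair: q_B = 68, q_U = 88/3.
Price P = 366 - (3/2)·(292/3) = 220.
Borealis's profit: (220 - 118)·68 = 6936.

6936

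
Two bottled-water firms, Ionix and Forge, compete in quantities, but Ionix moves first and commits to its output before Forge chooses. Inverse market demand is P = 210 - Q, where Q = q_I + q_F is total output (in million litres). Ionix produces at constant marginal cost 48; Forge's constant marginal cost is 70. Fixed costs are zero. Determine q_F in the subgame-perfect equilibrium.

The follower Forge best-responds to any q_I: π_F = (210 - Q)q_F - 70q_F.
Follower FOC: 140 - q_I - 2q_F = 0, so q_F(q_I) = (140 - q_I)/2.
Ionix substitutes q_F(q_I) into its own profit: π_I = q_I(210 - q_I - (140 - q_I)/2) - 48q_I = (140 - (1/2)q_I)q_I - 48q_I.
Maximising: ∂π_I/∂q_I = 92 - q_I = 0, giving q_I = 92.
Then q_F = (140 - 92)/2 = 24.

24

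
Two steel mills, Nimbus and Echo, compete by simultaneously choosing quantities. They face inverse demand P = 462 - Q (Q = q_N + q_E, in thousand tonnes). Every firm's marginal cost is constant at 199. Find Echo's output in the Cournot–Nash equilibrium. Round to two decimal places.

87.67

A representative firm's profit is π_i = q_i(462 - Q) - 199q_i.
First-order condition (treating rivals' output as given): 263 - 2q_i - q_j = 0.
With identical firms every q_j equals q_i, so q_j = q_i and 263 = 3q_i, giving q_i = 263/3.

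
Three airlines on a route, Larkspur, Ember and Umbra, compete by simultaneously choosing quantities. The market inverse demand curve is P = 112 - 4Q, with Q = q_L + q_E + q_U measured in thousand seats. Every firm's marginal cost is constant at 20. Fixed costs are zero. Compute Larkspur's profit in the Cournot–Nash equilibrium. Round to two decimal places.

Each firm earns π_i = (112 - 4Q)q_i - 20q_i.
First-order condition (treating rivals' output as given): 92 - 8q_i - 4·Σ_{j≠i} q_j = 0.
By symmetry each firm produces the same amount; substituting Σ_{j≠i} q_j = 2q_i yields q_i = 92/16 = 23/4.
Price P = 112 - 4·(69/4) = 43.
Larkspur's profit: (43 - 20)·(23/4) = 529/4.

132.25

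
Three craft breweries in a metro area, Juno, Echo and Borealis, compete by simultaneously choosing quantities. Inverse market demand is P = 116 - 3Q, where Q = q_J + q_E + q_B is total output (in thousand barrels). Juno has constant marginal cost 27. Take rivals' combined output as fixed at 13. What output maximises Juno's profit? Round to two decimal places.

8.33

With rivals' combined output fixed at 13, Juno's profit is π_J = (116 - 3·13 - 3q_J)q_J - (27q_J) = (77 - 3q_J)q_J - (27q_J).
∂π_J/∂q_J = 50 - 6q_J = 0, so q_J = 25/3.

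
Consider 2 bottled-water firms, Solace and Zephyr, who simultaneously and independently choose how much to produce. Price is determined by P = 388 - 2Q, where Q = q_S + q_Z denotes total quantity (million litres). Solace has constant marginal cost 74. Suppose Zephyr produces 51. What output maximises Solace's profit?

53

With the rival's output fixed at 51, Solace's profit is π_S = (388 - 2·51 - 2q_S)q_S - (74q_S) = (286 - 2q_S)q_S - (74q_S).
∂π_S/∂q_S = 212 - 4q_S = 0, so q_S = 53.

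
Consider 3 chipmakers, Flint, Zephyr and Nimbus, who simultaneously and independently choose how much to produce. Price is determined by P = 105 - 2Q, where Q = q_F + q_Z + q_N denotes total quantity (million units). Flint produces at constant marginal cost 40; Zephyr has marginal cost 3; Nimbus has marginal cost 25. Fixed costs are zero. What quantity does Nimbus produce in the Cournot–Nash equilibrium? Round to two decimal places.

9.13

Flint's profit: π_F = (105 - 2Q)q_F - (40q_F). Setting ∂π_F/∂q_F = 0: 65 - 4q_F - 2(q_Z + q_N) = 0.
Zephyr's first-order condition: 102 - 4q_Z - 2(q_F + q_N) = 0.
Nimbus's profit: π_N = (105 - 2Q)q_N - (25q_N). Setting ∂π_N/∂q_N = 0: 80 - 4q_N - 2(q_F + q_Z) = 0.
Adding the 3 conditions: 247 − 4Q − 4Q = 0, i.e. Q = 247/8.
Back-substituting: q_F = (65 − 247/4)/2 = 13/8, q_Z = (102 − 247/4)/2 = 161/8, q_N = (80 − 247/4)/2 = 73/8.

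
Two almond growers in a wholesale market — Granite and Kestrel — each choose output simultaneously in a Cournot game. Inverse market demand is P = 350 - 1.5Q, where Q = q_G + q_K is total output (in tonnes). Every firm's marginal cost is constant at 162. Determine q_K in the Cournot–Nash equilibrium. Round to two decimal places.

Each firm earns π_i = (350 - 1.5Q)q_i - 162q_i.
First-order condition (treating rivals' output as given): 188 - 3q_i - (3/2)q_j = 0.
With identical firms every q_j equals q_i, so q_j = q_i and 188 = (9/2)q_i, giving q_i = 376/9.

41.78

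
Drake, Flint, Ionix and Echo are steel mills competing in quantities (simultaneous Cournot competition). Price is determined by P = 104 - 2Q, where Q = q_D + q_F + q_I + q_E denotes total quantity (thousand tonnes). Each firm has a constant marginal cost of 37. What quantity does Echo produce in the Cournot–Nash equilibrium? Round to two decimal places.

6.70

Each firm earns π_i = (104 - 2Q)q_i - 37q_i.
Setting ∂π_i/∂q_i = 0 with rivals' quantities fixed: 67 - 4q_i - 2·Σ_{j≠i} q_j = 0.
With identical firms every q_j equals q_i, so Σ_{j≠i} q_j = 3q_i and 67 = 10q_i, giving q_i = 67/10.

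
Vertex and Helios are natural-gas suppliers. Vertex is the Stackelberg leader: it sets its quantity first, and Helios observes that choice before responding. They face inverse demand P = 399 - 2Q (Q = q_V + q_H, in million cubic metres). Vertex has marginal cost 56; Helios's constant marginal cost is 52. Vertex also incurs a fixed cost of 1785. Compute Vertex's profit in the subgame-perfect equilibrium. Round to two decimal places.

5397.56

Solve by backward induction. Given q_V, the follower Helios maximises π_H = (399 - 2q_V - 2q_H)q_H - 52q_H.
Follower FOC: 347 - 2q_V - 4q_H = 0, so q_H(q_V) = (347 - 2q_V)/4.
The leader anticipates this reaction. Substituting into P = 399 - 2Q gives P = 451/2 - q_V, so π_V = (451/2 - q_V)q_V - 56q_V.
Maximising: ∂π_V/∂q_V = 339/2 - 2q_V = 0, giving q_V = 339/4.
Then q_H = (347 - 2·(339/4))/4 = 355/8.
Price P = 399 - 2·(1033/8) = 563/4.
Vertex's profit: (563/4 - 56)·(339/4) - 1785 = 5397.5625.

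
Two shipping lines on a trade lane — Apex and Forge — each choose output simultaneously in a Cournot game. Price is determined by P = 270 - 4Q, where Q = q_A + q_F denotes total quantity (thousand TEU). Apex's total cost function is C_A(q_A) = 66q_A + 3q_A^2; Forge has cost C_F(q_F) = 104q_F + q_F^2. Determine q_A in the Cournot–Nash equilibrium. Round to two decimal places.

11.10

Apex's profit: π_A = (270 - 4Q)q_A - (66q_A + 3q_A²). Setting ∂π_A/∂q_A = 0: 204 - 14q_A - 4(q_F) = 0.
Forge's first-order condition: 166 - 10q_F - 4(q_A) = 0.
Best responses: q_A = (204 - 4q_F)/14, q_F = (166 - 4q_A)/10.
Solving the pair: q_A = 344/31, q_F = 377/31.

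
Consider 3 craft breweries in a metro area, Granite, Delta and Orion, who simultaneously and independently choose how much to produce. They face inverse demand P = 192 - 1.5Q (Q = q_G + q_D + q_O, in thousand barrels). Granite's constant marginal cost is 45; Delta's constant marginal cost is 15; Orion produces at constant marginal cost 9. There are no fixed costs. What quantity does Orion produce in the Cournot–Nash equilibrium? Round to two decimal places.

Granite's profit: π_G = (192 - 1.5Q)q_G - (45q_G). Setting ∂π_G/∂q_G = 0: 147 - 3q_G - (3/2)(q_D + q_O) = 0.
Delta's profit: π_D = (192 - 1.5Q)q_D - (15q_D). Setting ∂π_D/∂q_D = 0: 177 - 3q_D - (3/2)(q_G + q_O) = 0.
Orion's first-order condition: 183 - 3q_O - (3/2)(q_G + q_D) = 0.
Adding the 3 first-order conditions: 507 − 6Q = 0, so Q = 169/2.
Back-substituting: q_G = (147 − 507/4)/(3/2) = 27/2, q_D = (177 − 507/4)/(3/2) = 67/2, q_O = (183 − 507/4)/(3/2) = 75/2.

37.50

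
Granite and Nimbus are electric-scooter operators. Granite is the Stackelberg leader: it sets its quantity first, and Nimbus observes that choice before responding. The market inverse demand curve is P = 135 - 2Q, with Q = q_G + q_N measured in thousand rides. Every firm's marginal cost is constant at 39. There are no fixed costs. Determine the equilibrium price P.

63

The follower Nimbus best-responds to any q_G: π_N = (135 - 2Q)q_N - 39q_N.
Setting the follower's marginal profit to zero, 96 - 2q_G - 4q_N = 0, i.e. q_N = (96 - 2q_G)/4.
The leader anticipates this reaction. Substituting into P = 135 - 2Q gives P = 87 - q_G, so π_G = (87 - q_G)q_G - 39q_G.
The leader's first-order condition 48 - 2q_G = 0 yields q_G = 24.
Then q_N = (96 - 2·24)/4 = 12.
Total output Q = 36, so price P = 135 - 2·36 = 63.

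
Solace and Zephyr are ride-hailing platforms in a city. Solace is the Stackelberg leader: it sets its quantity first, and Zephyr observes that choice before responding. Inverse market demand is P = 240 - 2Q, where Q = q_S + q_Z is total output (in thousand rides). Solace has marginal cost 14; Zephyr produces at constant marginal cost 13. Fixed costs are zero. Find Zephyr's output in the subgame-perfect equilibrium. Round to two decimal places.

28.63

The follower Zephyr best-responds to any q_S: π_Z = (240 - 2Q)q_Z - 13q_Z.
Follower FOC: 227 - 2q_S - 4q_Z = 0, so q_Z(q_S) = (227 - 2q_S)/4.
Solace substitutes q_Z(q_S) into its own profit: π_S = q_S(240 - 2q_S - (227 - 2q_S)/2) - 14q_S = (253/2 - q_S)q_S - 14q_S.
Leader FOC: 225/2 - 2q_S = 0, so q_S = 225/4.
Then q_Z = (227 - 2·(225/4))/4 = 229/8.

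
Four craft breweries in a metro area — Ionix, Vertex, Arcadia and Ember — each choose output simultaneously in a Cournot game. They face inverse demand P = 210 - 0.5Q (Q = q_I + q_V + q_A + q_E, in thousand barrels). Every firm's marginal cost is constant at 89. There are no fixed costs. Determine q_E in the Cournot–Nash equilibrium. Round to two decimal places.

48.40

A representative firm's profit is π_i = q_i(210 - 0.5Q) - 89q_i.
First-order condition (treating rivals' output as given): 121 - q_i - (1/2)·Σ_{j≠i} q_j = 0.
With identical firms every q_j equals q_i, so Σ_{j≠i} q_j = 3q_i and 121 = (5/2)q_i, giving q_i = 242/5.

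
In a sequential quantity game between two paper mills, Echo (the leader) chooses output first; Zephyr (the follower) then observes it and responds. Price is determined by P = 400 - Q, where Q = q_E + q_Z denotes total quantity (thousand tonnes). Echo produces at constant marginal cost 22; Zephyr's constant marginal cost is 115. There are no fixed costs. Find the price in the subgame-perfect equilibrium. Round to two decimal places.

139.75

The follower Zephyr best-responds to any q_E: π_Z = (400 - Q)q_Z - 115q_Z.
∂π_Z/∂q_Z = 285 - q_E - 2q_Z = 0 gives the reaction function q_Z = (285 - q_E)/2.
The leader anticipates this reaction. Substituting into P = 400 - Q gives P = 515/2 - (1/2)q_E, so π_E = (515/2 - (1/2)q_E)q_E - 22q_E.
Maximising: ∂π_E/∂q_E = 471/2 - q_E = 0, giving q_E = 471/2.
Then q_Z = (285 - 471/2)/2 = 99/4.
Total output Q = 1041/4, so price P = 400 - 1041/4 = 559/4.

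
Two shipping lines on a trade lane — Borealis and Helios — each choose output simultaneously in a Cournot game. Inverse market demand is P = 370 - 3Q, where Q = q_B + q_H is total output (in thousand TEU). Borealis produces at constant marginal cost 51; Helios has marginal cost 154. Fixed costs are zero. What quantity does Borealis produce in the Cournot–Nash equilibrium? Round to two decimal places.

Borealis's profit: π_B = (370 - 3Q)q_B - (51q_B). Setting ∂π_B/∂q_B = 0: 319 - 6q_B - 3(q_H) = 0.
Helios's first-order condition: 216 - 6q_H - 3(q_B) = 0.
Rearranging gives the reaction functions q_B = (319 - 3q_H)/6 and q_H = (216 - 3q_B)/6.
Solving the pair: q_B = 422/9, q_H = 113/9.

46.89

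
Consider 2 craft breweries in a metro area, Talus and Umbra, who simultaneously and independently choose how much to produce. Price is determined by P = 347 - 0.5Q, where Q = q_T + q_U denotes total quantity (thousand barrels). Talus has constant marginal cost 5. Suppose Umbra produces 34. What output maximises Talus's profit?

With the rival's output fixed at 34, Talus's profit is π_T = (347 - (1/2)·34 - (1/2)q_T)q_T - (5q_T) = (330 - (1/2)q_T)q_T - (5q_T).
∂π_T/∂q_T = 325 - q_T = 0, so q_T = 325.

325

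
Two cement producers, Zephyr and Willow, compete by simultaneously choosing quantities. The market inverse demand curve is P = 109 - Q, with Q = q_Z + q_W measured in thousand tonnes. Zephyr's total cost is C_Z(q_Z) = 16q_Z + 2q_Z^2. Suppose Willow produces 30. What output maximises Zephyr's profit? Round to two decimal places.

10.50

With the rival's output fixed at 30, Zephyr's profit is π_Z = (109 - 30 - q_Z)q_Z - (16q_Z + 2q_Z²) = (79 - q_Z)q_Z - (16q_Z + 2q_Z²).
∂π_Z/∂q_Z = 63 - 6q_Z = 0, so q_Z = 21/2.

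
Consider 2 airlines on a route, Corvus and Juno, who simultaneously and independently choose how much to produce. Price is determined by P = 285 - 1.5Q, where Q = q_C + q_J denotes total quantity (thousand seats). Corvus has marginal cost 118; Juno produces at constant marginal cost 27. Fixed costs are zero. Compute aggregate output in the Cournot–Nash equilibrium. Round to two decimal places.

Corvus's profit: π_C = (285 - 1.5Q)q_C - (118q_C). Setting ∂π_C/∂q_C = 0: 167 - 3q_C - (3/2)(q_J) = 0.
Juno's profit: π_J = (285 - 1.5Q)q_J - (27q_J). Setting ∂π_J/∂q_J = 0: 258 - 3q_J - (3/2)(q_C) = 0.
Best responses: q_C = (167 - (3/2)q_J)/3, q_J = (258 - (3/2)q_C)/3.
Solving the pair: q_C = 152/9, q_J = 698/9.
Total output Q = 152/9 + 698/9 = 850/9.

94.44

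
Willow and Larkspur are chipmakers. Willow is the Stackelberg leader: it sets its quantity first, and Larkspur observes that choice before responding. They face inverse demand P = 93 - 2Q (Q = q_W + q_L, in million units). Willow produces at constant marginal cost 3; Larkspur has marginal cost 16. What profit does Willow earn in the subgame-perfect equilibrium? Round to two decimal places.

Solve by backward induction. Given q_W, the follower Larkspur maximises π_L = (93 - 2q_W - 2q_L)q_L - 16q_L.
∂π_L/∂q_L = 77 - 2q_W - 4q_L = 0 gives the reaction function q_L = (77 - 2q_W)/4.
Willow substitutes q_L(q_W) into its own profit: π_W = q_W(93 - 2q_W - (77 - 2q_W)/2) - 3q_W = (109/2 - q_W)q_W - 3q_W.
Leader FOC: 103/2 - 2q_W = 0, so q_W = 103/4.
Then q_L = (77 - 2·(103/4))/4 = 51/8.
Price P = 93 - 2·(257/8) = 115/4.
Willow's profit: (115/4 - 3)·(103/4) = 663.0625.

663.06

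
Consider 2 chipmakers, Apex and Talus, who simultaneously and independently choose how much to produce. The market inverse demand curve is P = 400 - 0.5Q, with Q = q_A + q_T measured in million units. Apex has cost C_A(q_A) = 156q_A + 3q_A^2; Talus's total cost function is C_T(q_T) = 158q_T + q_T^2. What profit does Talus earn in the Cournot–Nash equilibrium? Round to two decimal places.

8609.15

Apex's profit: π_A = (400 - 0.5Q)q_A - (156q_A + 3q_A²). Setting ∂π_A/∂q_A = 0: 244 - 7q_A - (1/2)(q_T) = 0.
Talus's profit: π_T = (400 - 0.5Q)q_T - (158q_T + q_T²). Setting ∂π_T/∂q_T = 0: 242 - 3q_T - (1/2)(q_A) = 0.
Rearranging gives the reaction functions q_A = (244 - (1/2)q_T)/7 and q_T = (242 - (1/2)q_A)/3.
Substituting one into the other gives q_A = 29.4458 and q_T = 75.7590.
Price P = 400 - (1/2)·105.2048 = 347.3976.
Talus's profit: 347.3976·75.7590 - 158·75.7590 - 75.7590² = 8609.1473.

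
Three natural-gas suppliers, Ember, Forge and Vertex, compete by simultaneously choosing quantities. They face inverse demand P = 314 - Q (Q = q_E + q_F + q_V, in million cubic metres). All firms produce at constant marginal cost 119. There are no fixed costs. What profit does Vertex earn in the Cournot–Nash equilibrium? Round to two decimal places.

2376.56

Each firm earns π_i = (314 - Q)q_i - 119q_i.
First-order condition (treating rivals' output as given): 195 - 2q_i - Σ_{j≠i} q_j = 0.
By symmetry each firm produces the same amount; substituting Σ_{j≠i} q_j = 2q_i yields q_i = 195/4.
Price P = 314 - 585/4 = 671/4.
Vertex's profit: (671/4 - 119)·(195/4) = 2376.5625.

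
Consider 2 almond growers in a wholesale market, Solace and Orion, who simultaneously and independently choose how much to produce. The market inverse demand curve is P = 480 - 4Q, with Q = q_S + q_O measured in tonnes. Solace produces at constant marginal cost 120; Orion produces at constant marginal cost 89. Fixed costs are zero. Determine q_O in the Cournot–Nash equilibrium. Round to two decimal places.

35.17

Solace's profit: π_S = (480 - 4Q)q_S - (120q_S). Setting ∂π_S/∂q_S = 0: 360 - 8q_S - 4(q_O) = 0.
Orion's profit: π_O = (480 - 4Q)q_O - (89q_O). Setting ∂π_O/∂q_O = 0: 391 - 8q_O - 4(q_S) = 0.
Rearranging gives the reaction functions q_S = (360 - 4q_O)/8 and q_O = (391 - 4q_S)/8.
Substituting one into the other gives q_S = 329/12 and q_O = 211/6.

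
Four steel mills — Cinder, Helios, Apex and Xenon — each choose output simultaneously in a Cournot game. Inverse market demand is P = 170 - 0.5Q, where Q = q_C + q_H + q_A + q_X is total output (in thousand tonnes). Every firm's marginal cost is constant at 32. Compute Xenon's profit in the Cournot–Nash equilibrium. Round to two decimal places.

1523.52

Each firm earns π_i = (170 - 0.5Q)q_i - 32q_i.
Setting ∂π_i/∂q_i = 0 with rivals' quantities fixed: 138 - q_i - (1/2)·Σ_{j≠i} q_j = 0.
By symmetry each firm produces the same amount; substituting Σ_{j≠i} q_j = 3q_i yields q_i = 138/(5/2) = 276/5.
Price P = 170 - (1/2)·(1104/5) = 298/5.
Xenon's profit: (298/5 - 32)·(276/5) = 1523.5200.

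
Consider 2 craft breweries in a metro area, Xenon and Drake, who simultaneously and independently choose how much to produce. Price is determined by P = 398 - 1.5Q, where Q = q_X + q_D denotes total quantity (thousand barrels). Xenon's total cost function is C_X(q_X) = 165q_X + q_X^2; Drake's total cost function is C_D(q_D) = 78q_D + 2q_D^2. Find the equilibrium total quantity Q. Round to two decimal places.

73.33

Xenon's profit: π_X = (398 - 1.5Q)q_X - (165q_X + q_X²). Setting ∂π_X/∂q_X = 0: 233 - 5q_X - (3/2)(q_D) = 0.
Drake's profit: π_D = (398 - 1.5Q)q_D - (78q_D + 2q_D²). Setting ∂π_D/∂q_D = 0: 320 - 7q_D - (3/2)(q_X) = 0.
So q_X = (233 - (3/2)q_D)/5 and q_D = (320 - (3/2)q_X)/7.
Solving the pair: q_X = 35.1450, q_D = 38.1832.
Total output Q = 35.1450 + 38.1832 = 73.3282.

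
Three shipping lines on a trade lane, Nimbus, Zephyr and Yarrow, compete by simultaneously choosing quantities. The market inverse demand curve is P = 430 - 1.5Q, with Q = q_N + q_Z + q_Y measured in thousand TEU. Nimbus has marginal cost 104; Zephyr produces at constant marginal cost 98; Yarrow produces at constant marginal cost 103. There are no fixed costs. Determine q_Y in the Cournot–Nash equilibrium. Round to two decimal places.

Nimbus's profit: π_N = (430 - 1.5Q)q_N - (104q_N). Setting ∂π_N/∂q_N = 0: 326 - 3q_N - (3/2)(q_Z + q_Y) = 0.
Zephyr's first-order condition: 332 - 3q_Z - (3/2)(q_N + q_Y) = 0.
Yarrow's profit: π_Y = (430 - 1.5Q)q_Y - (103q_Y). Setting ∂π_Y/∂q_Y = 0: 327 - 3q_Y - (3/2)(q_N + q_Z) = 0.
Summing all 3 equations gives 985 − 6Q = 0, hence Q = 985/6.
Back-substituting: q_N = (326 − 985/4)/(3/2) = 319/6, q_Z = (332 − 985/4)/(3/2) = 343/6, q_Y = (327 − 985/4)/(3/2) = 323/6.

53.83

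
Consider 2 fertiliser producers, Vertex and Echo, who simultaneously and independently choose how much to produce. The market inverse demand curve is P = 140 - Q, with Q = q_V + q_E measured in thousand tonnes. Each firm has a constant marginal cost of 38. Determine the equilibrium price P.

A representative firm's profit is π_i = q_i(140 - Q) - 38q_i.
Setting ∂π_i/∂q_i = 0 with rivals' quantities fixed: 102 - 2q_i - q_j = 0.
With identical firms every q_j equals q_i, so q_j = q_i and 102 = 3q_i, giving q_i = 34.
Total output Q = 68, so price P = 140 - 68 = 72.

72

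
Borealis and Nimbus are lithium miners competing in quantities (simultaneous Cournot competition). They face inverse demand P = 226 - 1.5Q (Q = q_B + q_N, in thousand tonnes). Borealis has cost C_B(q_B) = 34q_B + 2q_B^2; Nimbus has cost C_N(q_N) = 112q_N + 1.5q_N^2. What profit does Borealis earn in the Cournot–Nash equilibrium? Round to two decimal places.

Borealis's profit: π_B = (226 - 1.5Q)q_B - (34q_B + 2q_B²). Setting ∂π_B/∂q_B = 0: 192 - 7q_B - (3/2)(q_N) = 0.
Nimbus's first-order condition: 114 - 6q_N - (3/2)(q_B) = 0.
Best responses: q_B = (192 - (3/2)q_N)/7, q_N = (114 - (3/2)q_B)/6.
Substituting one into the other gives q_B = 1308/53 and q_N = 680/53.
Price P = 226 - (3/2)·(1988/53) = 169.7358.
Borealis's profit: 169.7358·(1308/53) - 34·(1308/53) - 2(1308/53)² = 2131.7280.

2131.73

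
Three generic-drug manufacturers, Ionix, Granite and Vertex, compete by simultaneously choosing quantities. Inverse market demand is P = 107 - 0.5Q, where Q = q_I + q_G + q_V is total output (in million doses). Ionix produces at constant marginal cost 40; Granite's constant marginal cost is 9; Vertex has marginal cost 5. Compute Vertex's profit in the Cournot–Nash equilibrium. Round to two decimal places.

2485.13

Ionix's profit: π_I = (107 - 0.5Q)q_I - (40q_I). Setting ∂π_I/∂q_I = 0: 67 - q_I - (1/2)(q_G + q_V) = 0.
Granite's profit: π_G = (107 - 0.5Q)q_G - (9q_G). Setting ∂π_G/∂q_G = 0: 98 - q_G - (1/2)(q_I + q_V) = 0.
Vertex's first-order condition: 102 - q_V - (1/2)(q_I + q_G) = 0.
Adding the 3 conditions: 267 − Q − Q = 0, i.e. Q = 267/2.
Back-substituting: q_I = (67 − 267/4)/(1/2) = 1/2, q_G = (98 − 267/4)/(1/2) = 125/2, q_V = (102 − 267/4)/(1/2) = 141/2.
Price P = 107 - (1/2)·(267/2) = 161/4.
Vertex's profit: (161/4 - 5)·(141/2) = 2485.1250.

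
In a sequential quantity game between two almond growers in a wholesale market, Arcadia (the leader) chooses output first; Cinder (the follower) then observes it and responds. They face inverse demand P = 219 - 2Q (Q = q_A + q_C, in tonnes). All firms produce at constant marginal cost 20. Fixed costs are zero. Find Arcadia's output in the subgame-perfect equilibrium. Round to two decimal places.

Solve by backward induction. Given q_A, the follower Cinder maximises π_C = (219 - 2q_A - 2q_C)q_C - 20q_C.
Setting the follower's marginal profit to zero, 199 - 2q_A - 4q_C = 0, i.e. q_C = (199 - 2q_A)/4.
The leader anticipates this reaction. Substituting into P = 219 - 2Q gives P = 239/2 - q_A, so π_A = (239/2 - q_A)q_A - 20q_A.
Maximising: ∂π_A/∂q_A = 199/2 - 2q_A = 0, giving q_A = 199/4.
Then q_C = (199 - 2·(199/4))/4 = 199/8.

49.75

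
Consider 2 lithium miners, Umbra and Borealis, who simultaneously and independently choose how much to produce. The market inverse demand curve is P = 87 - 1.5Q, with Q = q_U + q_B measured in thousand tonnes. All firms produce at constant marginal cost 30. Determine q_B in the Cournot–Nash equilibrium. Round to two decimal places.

12.67

A representative firm's profit is π_i = q_i(87 - 1.5Q) - 30q_i.
Setting ∂π_i/∂q_i = 0 with rivals' quantities fixed: 57 - 3q_i - (3/2)q_j = 0.
With identical firms every q_j equals q_i, so q_j = q_i and 57 = (9/2)q_i, giving q_i = 38/3.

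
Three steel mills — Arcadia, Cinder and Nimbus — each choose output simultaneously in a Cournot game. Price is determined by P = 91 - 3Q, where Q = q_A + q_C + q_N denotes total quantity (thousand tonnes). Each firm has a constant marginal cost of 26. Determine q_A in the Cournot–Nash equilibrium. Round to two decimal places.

A representative firm's profit is π_i = q_i(91 - 3Q) - 26q_i.
Setting ∂π_i/∂q_i = 0 with rivals' quantities fixed: 65 - 6q_i - 3·Σ_{j≠i} q_j = 0.
With identical firms every q_j equals q_i, so Σ_{j≠i} q_j = 2q_i and 65 = 12q_i, giving q_i = 65/12.

5.42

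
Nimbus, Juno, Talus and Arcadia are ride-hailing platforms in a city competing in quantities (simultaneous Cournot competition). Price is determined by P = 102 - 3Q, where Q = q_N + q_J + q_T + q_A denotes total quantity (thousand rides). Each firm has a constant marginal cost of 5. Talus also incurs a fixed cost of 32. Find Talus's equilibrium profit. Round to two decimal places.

93.45

A representative firm's profit is π_i = q_i(102 - 3Q) - 5q_i.
First-order condition (treating rivals' output as given): 97 - 6q_i - 3·Σ_{j≠i} q_j = 0.
With identical firms every q_j equals q_i, so Σ_{j≠i} q_j = 3q_i and 97 = 15q_i, giving q_i = 97/15.
Price P = 102 - 3·(388/15) = 122/5.
Talus's profit: (122/5 - 5)·(97/15) - 32 = 93.4533.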